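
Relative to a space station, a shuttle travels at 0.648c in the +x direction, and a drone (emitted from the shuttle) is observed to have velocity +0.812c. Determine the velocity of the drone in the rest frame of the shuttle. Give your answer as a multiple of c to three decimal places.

+0.346c

Invert the composition law: u' = (u − v)/(1 − uv/c²).
u' = (0.812 − 0.648) / (1 − (0.812)(0.648)) = 0.1640/0.4738 = 0.3461.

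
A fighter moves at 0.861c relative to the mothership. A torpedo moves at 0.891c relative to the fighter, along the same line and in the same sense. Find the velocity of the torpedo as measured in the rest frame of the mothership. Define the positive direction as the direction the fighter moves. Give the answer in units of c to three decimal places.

With v = 0.861 and u' = 0.891 (in units of c),
u = (u' + v)/(1 + u'v/c²):
u = (0.891 + 0.861) / (1 + 0.891·0.861) = 1.7520/1.7672 = 0.9914
(Galilean addition would give +1.752c, exceeding c.)

0.991c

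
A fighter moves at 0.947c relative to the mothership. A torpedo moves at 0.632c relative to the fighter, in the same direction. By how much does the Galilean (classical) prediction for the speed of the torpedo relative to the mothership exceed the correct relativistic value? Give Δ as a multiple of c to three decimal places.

Galilean: u_cl = 0.632 + 0.947 = 1.5790.
Relativistic: u_rel = (0.632 + 0.947) / (1 + 0.632·0.947) = 1.5790/1.5985 = 0.9878.
Δ = 1.5790 − 0.9878 = 0.5912.
(The classical prediction exceeds c; the relativistic result does not.)

Δ = 0.591c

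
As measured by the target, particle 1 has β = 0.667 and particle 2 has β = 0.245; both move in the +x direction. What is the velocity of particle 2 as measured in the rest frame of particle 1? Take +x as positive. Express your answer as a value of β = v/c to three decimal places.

β_A = 0.667, β_B = 0.245.
Transform to A's frame with the inverse velocity-addition law: u' = (u − v)/(1 − uv/c²), taking u = β_B and v = β_A.
u' = (0.245 − 0.667) / (1 − (0.667)(0.245)) = -0.4220/0.8366 = -0.5044.

β = -0.504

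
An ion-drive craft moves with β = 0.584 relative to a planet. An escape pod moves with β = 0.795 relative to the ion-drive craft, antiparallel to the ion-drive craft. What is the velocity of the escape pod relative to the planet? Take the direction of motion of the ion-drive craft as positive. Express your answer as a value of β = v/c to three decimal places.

With v = 0.584 and u' = -0.795 (in units of c),
u = (u' + v)/(1 + u'v/c²):
u = (-0.795 + 0.584) / (1 + (-0.795)·0.584) = -0.2110/0.5357 = -0.3939

β = -0.394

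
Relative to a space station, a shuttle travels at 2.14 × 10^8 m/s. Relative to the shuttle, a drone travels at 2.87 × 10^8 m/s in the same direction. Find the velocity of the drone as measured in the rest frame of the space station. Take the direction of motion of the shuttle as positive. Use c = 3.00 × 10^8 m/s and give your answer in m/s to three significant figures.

In units of c (dividing by 3.00 × 10^8 m/s): v = 0.713, u' = 0.957.
u = (u' + v)/(1 + u'v/c²):
u = (0.957 + 0.713) / (1 + 0.957·0.713) = 1.6700/1.6824 = 0.9926
Converting back: u = 0.9926 × 3.00 × 10^8 m/s.

2.98 × 10^8 m/s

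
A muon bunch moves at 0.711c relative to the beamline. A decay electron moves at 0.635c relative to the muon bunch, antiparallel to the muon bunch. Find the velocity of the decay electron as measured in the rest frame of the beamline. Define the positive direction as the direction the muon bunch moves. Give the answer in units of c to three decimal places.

+0.139c

With v = 0.711 and u' = -0.635 (in units of c),
u = (u' + v)/(1 + u'v/c²):
u = (-0.635 + 0.711) / (1 + (-0.635)·0.711) = 0.0760/0.5485 = 0.1386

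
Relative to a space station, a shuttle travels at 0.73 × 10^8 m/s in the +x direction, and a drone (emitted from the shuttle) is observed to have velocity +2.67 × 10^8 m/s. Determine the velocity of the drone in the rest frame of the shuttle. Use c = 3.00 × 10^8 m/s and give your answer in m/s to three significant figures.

+2.48 × 10^8 m/s

v = 0.243c, u = 0.890c.
Invert the composition law: u' = (u − v)/(1 − uv/c²).
u' = (0.890 − 0.243) / (1 − (0.890)(0.243)) = 0.6467/0.7834 = 0.8254.
u' = 0.8254 × 3.00 × 10^8 m/s.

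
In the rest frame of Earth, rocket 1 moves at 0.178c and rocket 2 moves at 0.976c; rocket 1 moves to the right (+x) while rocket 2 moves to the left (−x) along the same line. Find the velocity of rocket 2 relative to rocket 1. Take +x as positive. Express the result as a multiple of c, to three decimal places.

β_A = 0.178, β_B = -0.976.
Transform to A's frame with the inverse velocity-addition law: u' = (u − v)/(1 − uv/c²), taking u = β_B and v = β_A.
u' = (-0.976 − 0.178) / (1 − (0.178)(-0.976)) = -1.1540/1.1737 = -0.9832.

-0.983c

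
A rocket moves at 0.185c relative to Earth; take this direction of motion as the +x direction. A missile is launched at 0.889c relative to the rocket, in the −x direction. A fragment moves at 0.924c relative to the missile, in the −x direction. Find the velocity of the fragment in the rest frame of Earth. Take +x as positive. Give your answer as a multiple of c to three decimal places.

-0.993c

Apply u = (u' + v)/(1 + u'v/c²) successively, working outward toward Earth.
Start: velocity of the rocket relative to Earth = 0.1850c.
Compose with the missile (u' = -0.889 in the rocket frame): u_1 = (-0.889 + 0.185) / (1 + (-0.889)·0.185) = -0.7040/0.8355 = -0.8426.
Compose with the fragment (u' = -0.924 in the missile frame): u_2 = (-0.924 + (-0.843)) / (1 + (-0.924)·(-0.843)) = -1.7666/1.7785 = -0.9933.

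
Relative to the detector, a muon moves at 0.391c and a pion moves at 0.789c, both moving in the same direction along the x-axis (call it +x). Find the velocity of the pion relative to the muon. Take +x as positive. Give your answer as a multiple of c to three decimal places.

+0.576c

β_A = 0.391, β_B = 0.789.
Transform to A's frame with the inverse velocity-addition law: u' = (u − v)/(1 − uv/c²), taking u = β_B and v = β_A.
u' = (0.789 − 0.391) / (1 − (0.391)(0.789)) = 0.3980/0.6915 = 0.5756.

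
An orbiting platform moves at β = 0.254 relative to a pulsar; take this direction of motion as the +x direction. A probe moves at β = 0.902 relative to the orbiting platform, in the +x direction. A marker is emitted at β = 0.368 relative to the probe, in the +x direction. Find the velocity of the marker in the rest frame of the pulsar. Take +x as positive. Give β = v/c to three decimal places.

β = 0.972

Apply u = (u' + v)/(1 + u'v/c²) successively, working outward toward the pulsar.
Start: velocity of the orbiting platform relative to the pulsar = 0.2540c.
Compose with the probe (u' = 0.902 in the orbiting platform frame): u_1 = (0.902 + 0.254) / (1 + 0.902·0.254) = 1.1560/1.2291 = 0.9405.
Compose with the marker (u' = 0.368 in the probe frame): u_2 = (0.368 + 0.941) / (1 + 0.368·0.941) = 1.3085/1.3461 = 0.9721.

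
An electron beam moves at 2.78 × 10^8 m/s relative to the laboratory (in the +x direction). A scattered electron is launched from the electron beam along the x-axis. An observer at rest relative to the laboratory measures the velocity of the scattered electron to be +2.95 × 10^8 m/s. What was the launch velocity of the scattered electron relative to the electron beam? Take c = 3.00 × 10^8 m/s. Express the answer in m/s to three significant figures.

+1.91 × 10^8 m/s

v = 0.927c, u = 0.983c.
Invert the composition law: u' = (u − v)/(1 − uv/c²).
u' = (0.983 − 0.927) / (1 − (0.983)(0.927)) = 0.0567/0.0888 = 0.6383.
u' = 0.6383 × 3.00 × 10^8 m/s.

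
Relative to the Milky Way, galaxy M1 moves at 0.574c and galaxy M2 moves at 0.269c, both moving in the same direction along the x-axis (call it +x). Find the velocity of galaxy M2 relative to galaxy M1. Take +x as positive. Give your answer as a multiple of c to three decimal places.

-0.361c

β_A = 0.574, β_B = 0.269.
Transform to A's frame with the inverse velocity-addition law: u' = (u − v)/(1 − uv/c²), taking u = β_B and v = β_A.
u' = (0.269 − 0.574) / (1 − (0.574)(0.269)) = -0.3050/0.8456 = -0.3607.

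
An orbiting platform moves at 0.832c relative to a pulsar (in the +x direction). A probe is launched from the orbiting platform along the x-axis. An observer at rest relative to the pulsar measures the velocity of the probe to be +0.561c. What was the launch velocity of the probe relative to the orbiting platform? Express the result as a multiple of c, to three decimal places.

-0.508c

Invert the composition law: u' = (u − v)/(1 − uv/c²).
u' = (0.561 − 0.832) / (1 − (0.561)(0.832)) = -0.2710/0.5332 = -0.5082.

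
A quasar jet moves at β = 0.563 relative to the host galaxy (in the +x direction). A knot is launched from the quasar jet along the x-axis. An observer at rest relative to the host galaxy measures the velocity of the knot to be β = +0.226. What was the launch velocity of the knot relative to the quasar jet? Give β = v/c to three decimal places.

β = -0.386

Invert the composition law: u' = (u − v)/(1 − uv/c²).
u' = (0.226 − 0.563) / (1 − (0.226)(0.563)) = -0.3370/0.8728 = -0.3861.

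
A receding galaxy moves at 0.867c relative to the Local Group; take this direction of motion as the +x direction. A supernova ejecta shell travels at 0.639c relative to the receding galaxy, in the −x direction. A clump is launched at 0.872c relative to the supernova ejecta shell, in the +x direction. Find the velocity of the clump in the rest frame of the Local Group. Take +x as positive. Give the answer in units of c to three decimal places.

Apply u = (u' + v)/(1 + u'v/c²) successively, working outward toward the Local Group.
Start: velocity of the receding galaxy relative to the Local Group = 0.8670c.
Compose with the supernova ejecta shell (u' = -0.639 in the receding galaxy frame): u_1 = (-0.639 + 0.867) / (1 + (-0.639)·0.867) = 0.2280/0.4460 = 0.5112.
Compose with the clump (u' = 0.872 in the supernova ejecta shell frame): u_2 = (0.872 + 0.511) / (1 + 0.872·0.511) = 1.3832/1.4458 = 0.9567.

+0.957c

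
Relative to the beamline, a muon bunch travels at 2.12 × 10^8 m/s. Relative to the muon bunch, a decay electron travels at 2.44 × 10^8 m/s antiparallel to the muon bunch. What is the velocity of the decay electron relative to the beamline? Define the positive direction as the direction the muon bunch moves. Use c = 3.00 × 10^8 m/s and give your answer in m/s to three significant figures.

In units of c (dividing by 3.00 × 10^8 m/s): v = 0.707, u' = -0.813.
u = (u' + v)/(1 + u'v/c²):
u = (-0.813 + 0.707) / (1 + (-0.813)·0.707) = -0.1067/0.4252 = -0.2508
Converting back: u = -0.2508 × 3.00 × 10^8 m/s.

-7.53 × 10^7 m/s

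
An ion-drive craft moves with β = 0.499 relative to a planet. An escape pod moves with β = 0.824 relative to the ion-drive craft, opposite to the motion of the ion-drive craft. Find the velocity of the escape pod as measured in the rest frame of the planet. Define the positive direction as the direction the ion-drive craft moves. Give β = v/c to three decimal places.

With v = 0.499 and u' = -0.824 (in units of c),
u = (u' + v)/(1 + u'v/c²):
u = (-0.824 + 0.499) / (1 + (-0.824)·0.499) = -0.3250/0.5888 = -0.5519
(Galilean addition would give -0.325c.)

β = -0.552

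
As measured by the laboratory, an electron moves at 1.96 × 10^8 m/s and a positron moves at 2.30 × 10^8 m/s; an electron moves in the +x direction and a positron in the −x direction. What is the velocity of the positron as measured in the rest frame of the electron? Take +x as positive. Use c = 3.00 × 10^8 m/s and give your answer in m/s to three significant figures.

β_A = 0.653, β_B = -0.767 (dividing each by c = 3.00 × 10^8 m/s).
Transform to A's frame with the inverse velocity-addition law: u' = (u − v)/(1 − uv/c²), taking u = β_B and v = β_A.
u' = (-0.767 − 0.653) / (1 − (0.653)(-0.767)) = -1.4200/1.5009 = -0.9461.
u' = -0.9461 × 3.00 × 10^8 m/s.

-2.84 × 10^8 m/s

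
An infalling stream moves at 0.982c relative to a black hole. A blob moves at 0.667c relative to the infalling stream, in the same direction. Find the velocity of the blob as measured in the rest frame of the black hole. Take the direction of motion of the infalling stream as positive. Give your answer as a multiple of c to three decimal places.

0.996c

With v = 0.982 and u' = 0.667 (in units of c),
u = (u' + v)/(1 + u'v/c²):
u = (0.667 + 0.982) / (1 + 0.667·0.982) = 1.6490/1.6550 = 0.9964
(Galilean addition would give +1.649c, exceeding c.)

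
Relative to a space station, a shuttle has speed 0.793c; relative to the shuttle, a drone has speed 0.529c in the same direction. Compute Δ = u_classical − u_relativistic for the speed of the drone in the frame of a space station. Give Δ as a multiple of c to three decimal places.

Δ = 0.391c

Galilean: u_cl = 0.529 + 0.793 = 1.3220.
Relativistic: u_rel = (0.529 + 0.793) / (1 + 0.529·0.793) = 1.3220/1.4195 = 0.9313.
Δ = 1.3220 − 0.9313 = 0.3907.
(The classical prediction exceeds c; the relativistic result does not.)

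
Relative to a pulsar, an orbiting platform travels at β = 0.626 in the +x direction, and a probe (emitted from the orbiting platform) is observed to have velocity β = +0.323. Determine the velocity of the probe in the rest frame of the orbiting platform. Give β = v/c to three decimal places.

β = -0.380

Invert the composition law: u' = (u − v)/(1 − uv/c²).
u' = (0.323 − 0.626) / (1 − (0.323)(0.626)) = -0.3030/0.7978 = -0.3798.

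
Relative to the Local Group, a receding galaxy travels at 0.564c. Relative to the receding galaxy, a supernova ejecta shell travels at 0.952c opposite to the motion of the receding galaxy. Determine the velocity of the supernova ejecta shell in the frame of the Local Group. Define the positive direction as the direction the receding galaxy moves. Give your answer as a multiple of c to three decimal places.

-0.838c

With v = 0.564 and u' = -0.952 (in units of c),
u = (u' + v)/(1 + u'v/c²):
u = (-0.952 + 0.564) / (1 + (-0.952)·0.564) = -0.3880/0.4631 = -0.8379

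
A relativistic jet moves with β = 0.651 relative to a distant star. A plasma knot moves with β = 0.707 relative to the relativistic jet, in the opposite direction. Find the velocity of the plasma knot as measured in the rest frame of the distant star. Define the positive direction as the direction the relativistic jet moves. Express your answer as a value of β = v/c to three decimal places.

With v = 0.651 and u' = -0.707 (in units of c),
u = (u' + v)/(1 + u'v/c²):
u = (-0.707 + 0.651) / (1 + (-0.707)·0.651) = -0.0560/0.5397 = -0.1038
(Galilean addition would give -0.056c.)

β = -0.104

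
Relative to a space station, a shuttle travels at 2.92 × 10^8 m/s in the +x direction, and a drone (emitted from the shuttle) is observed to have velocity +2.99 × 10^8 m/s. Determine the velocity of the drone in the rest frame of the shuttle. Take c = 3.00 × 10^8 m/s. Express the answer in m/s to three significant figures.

v = 0.973c, u = 0.997c.
Invert the composition law: u' = (u − v)/(1 − uv/c²).
u' = (0.997 − 0.973) / (1 − (0.997)(0.973)) = 0.0233/0.0299 = 0.7801.
u' = 0.7801 × 3.00 × 10^8 m/s.

+2.34 × 10^8 m/s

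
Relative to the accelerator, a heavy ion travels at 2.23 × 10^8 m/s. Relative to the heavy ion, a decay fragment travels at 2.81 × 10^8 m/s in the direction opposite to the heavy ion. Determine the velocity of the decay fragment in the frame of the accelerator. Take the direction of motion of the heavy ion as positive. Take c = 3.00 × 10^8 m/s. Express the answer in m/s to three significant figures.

In units of c (dividing by 3.00 × 10^8 m/s): v = 0.743, u' = -0.937.
u = (u' + v)/(1 + u'v/c²):
u = (-0.937 + 0.743) / (1 + (-0.937)·0.743) = -0.1933/0.3037 = -0.6365
(Galilean addition would give -0.193c.)
Converting back: u = -0.6365 × 3.00 × 10^8 m/s.

-1.91 × 10^8 m/s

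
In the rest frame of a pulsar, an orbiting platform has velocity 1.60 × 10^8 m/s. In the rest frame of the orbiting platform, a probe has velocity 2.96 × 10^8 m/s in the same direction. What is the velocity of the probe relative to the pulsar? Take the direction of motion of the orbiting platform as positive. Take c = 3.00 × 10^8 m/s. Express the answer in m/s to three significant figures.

2.99 × 10^8 m/s

In units of c (dividing by 3.00 × 10^8 m/s): v = 0.533, u' = 0.987.
u = (u' + v)/(1 + u'v/c²):
u = (0.987 + 0.533) / (1 + 0.987·0.533) = 1.5200/1.5262 = 0.9959
Converting back: u = 0.9959 × 3.00 × 10^8 m/s.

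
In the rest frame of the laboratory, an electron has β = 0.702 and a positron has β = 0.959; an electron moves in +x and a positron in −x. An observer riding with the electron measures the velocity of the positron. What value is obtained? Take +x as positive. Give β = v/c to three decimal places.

β = -0.993

β_A = 0.702, β_B = -0.959.
Transform to A's frame with the inverse velocity-addition law: u' = (u − v)/(1 − uv/c²), taking u = β_B and v = β_A.
u' = (-0.959 − 0.702) / (1 − (0.702)(-0.959)) = -1.6610/1.6732 = -0.9927.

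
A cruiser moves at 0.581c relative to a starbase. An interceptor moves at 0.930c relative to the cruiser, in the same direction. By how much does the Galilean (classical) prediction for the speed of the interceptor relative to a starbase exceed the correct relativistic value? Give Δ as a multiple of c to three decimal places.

Δ = 0.530c

Galilean: u_cl = 0.930 + 0.581 = 1.5110.
Relativistic: u_rel = (0.930 + 0.581) / (1 + 0.930·0.581) = 1.5110/1.5403 = 0.9810.
Δ = 1.5110 − 0.9810 = 0.5300.
(The classical prediction exceeds c; the relativistic result does not.)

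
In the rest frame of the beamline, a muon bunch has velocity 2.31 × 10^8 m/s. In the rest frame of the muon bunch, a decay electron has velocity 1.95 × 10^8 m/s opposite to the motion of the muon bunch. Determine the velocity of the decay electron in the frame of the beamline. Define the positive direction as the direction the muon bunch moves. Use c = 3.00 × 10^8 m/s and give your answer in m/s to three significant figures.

In units of c (dividing by 3.00 × 10^8 m/s): v = 0.770, u' = -0.650.
u = (u' + v)/(1 + u'v/c²):
u = (-0.650 + 0.770) / (1 + (-0.650)·0.770) = 0.1200/0.4995 = 0.2402
(Galilean addition would give +0.120c.)
Converting back: u = 0.2402 × 3.00 × 10^8 m/s.

+7.21 × 10^7 m/s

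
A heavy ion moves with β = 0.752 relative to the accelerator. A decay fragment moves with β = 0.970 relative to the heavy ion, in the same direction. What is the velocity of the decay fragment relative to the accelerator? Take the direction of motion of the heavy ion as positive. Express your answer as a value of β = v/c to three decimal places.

β = 0.996

With v = 0.752 and u' = 0.970 (in units of c),
u = (u' + v)/(1 + u'v/c²):
u = (0.970 + 0.752) / (1 + 0.970·0.752) = 1.7220/1.7294 = 0.9957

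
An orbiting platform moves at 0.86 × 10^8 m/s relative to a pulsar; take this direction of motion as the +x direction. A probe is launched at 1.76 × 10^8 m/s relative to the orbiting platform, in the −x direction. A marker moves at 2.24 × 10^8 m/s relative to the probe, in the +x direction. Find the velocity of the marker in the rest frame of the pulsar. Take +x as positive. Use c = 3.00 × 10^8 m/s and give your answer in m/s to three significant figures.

+1.58 × 10^8 m/s

Apply u = (u' + v)/(1 + u'v/c²) successively, working outward toward the pulsar.
(Dividing each given speed by c = 3.00 × 10^8 m/s to work in units of c.)
Start: velocity of the orbiting platform relative to the pulsar = 0.2867c.
Compose with the probe (u' = -0.587 in the orbiting platform frame): u_1 = (-0.587 + 0.287) / (1 + (-0.587)·0.287) = -0.3000/0.8318 = -0.3607.
Compose with the marker (u' = 0.747 in the probe frame): u_2 = (0.747 + (-0.361)) / (1 + 0.747·(-0.361)) = 0.3860/0.7307 = 0.5283.
So u = 0.5283 × 3.00 × 10^8 m/s.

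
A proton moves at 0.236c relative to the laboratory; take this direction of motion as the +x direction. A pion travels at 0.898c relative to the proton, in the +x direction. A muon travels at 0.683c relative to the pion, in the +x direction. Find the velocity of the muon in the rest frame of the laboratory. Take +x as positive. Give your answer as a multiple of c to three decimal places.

Apply u = (u' + v)/(1 + u'v/c²) successively, working outward toward the laboratory.
Start: velocity of the proton relative to the laboratory = 0.2360c.
Compose with the pion (u' = 0.898 in the proton frame): u_1 = (0.898 + 0.236) / (1 + 0.898·0.236) = 1.1340/1.2119 = 0.9357.
Compose with the muon (u' = 0.683 in the pion frame): u_2 = (0.683 + 0.936) / (1 + 0.683·0.936) = 1.6187/1.6391 = 0.9876.

0.988c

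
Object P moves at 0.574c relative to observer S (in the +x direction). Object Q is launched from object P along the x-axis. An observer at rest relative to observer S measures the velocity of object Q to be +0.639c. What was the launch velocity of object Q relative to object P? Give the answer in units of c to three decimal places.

+0.103c

Invert the composition law: u' = (u − v)/(1 − uv/c²).
u' = (0.639 − 0.574) / (1 − (0.639)(0.574)) = 0.0650/0.6332 = 0.1027.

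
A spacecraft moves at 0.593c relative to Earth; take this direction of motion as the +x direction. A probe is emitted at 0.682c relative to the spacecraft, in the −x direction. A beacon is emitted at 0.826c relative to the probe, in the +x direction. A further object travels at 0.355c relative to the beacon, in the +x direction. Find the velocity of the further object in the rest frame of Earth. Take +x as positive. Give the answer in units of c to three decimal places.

+0.884c

Apply u = (u' + v)/(1 + u'v/c²) successively, working outward toward Earth.
Start: velocity of the spacecraft relative to Earth = 0.5930c.
Compose with the probe (u' = -0.682 in the spacecraft frame): u_1 = (-0.682 + 0.593) / (1 + (-0.682)·0.593) = -0.0890/0.5956 = -0.1494.
Compose with the beacon (u' = 0.826 in the probe frame): u_2 = (0.826 + (-0.149)) / (1 + 0.826·(-0.149)) = 0.6766/0.8766 = 0.7718.
Compose with the further object (u' = 0.355 in the beacon frame): u_3 = (0.355 + 0.772) / (1 + 0.355·0.772) = 1.1268/1.2740 = 0.8845.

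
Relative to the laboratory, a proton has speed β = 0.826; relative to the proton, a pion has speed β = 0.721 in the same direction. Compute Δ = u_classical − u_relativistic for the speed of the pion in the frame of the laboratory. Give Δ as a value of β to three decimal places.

Galilean: u_cl = 0.721 + 0.826 = 1.5470.
Relativistic: u_rel = (0.721 + 0.826) / (1 + 0.721·0.826) = 1.5470/1.5955 = 0.9696.
Δ = 1.5470 − 0.9696 = 0.5774.
(The classical prediction exceeds c; the relativistic result does not.)

Δ = 0.577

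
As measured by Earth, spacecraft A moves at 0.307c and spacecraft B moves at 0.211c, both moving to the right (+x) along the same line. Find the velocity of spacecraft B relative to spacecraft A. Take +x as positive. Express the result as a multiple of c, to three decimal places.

-0.103c

β_A = 0.307, β_B = 0.211.
Transform to A's frame with the inverse velocity-addition law: u' = (u − v)/(1 − uv/c²), taking u = β_B and v = β_A.
u' = (0.211 − 0.307) / (1 − (0.307)(0.211)) = -0.0960/0.9352 = -0.1026.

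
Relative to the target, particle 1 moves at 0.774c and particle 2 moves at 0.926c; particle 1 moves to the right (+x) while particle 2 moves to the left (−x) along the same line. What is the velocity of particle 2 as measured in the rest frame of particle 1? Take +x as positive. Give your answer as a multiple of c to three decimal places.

β_A = 0.774, β_B = -0.926.
Transform to A's frame with the inverse velocity-addition law: u' = (u − v)/(1 − uv/c²), taking u = β_B and v = β_A.
u' = (-0.926 − 0.774) / (1 − (0.774)(-0.926)) = -1.7000/1.7167 = -0.9903.

-0.990c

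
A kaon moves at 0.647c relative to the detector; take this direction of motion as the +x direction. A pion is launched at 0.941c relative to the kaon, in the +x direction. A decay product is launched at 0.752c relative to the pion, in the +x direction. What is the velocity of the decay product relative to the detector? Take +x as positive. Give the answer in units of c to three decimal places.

Apply u = (u' + v)/(1 + u'v/c²) successively, working outward toward the detector.
Start: velocity of the kaon relative to the detector = 0.6470c.
Compose with the pion (u' = 0.941 in the kaon frame): u_1 = (0.941 + 0.647) / (1 + 0.941·0.647) = 1.5880/1.6088 = 0.9871.
Compose with the decay product (u' = 0.752 in the pion frame): u_2 = (0.752 + 0.987) / (1 + 0.752·0.987) = 1.7391/1.7423 = 0.9982.

0.998c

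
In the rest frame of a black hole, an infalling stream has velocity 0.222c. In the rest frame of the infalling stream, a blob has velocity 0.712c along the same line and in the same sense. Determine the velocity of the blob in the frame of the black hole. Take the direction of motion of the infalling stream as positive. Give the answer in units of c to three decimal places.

With v = 0.222 and u' = 0.712 (in units of c),
u = (u' + v)/(1 + u'v/c²):
u = (0.712 + 0.222) / (1 + 0.712·0.222) = 0.9340/1.1581 = 0.8065

0.807c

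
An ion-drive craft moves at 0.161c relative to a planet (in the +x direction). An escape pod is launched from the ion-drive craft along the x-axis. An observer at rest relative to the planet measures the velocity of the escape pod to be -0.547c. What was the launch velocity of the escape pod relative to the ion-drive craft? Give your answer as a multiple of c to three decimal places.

Invert the composition law: u' = (u − v)/(1 − uv/c²).
u' = (-0.547 − 0.161) / (1 − (-0.547)(0.161)) = -0.7080/1.0881 = -0.6507.

-0.651c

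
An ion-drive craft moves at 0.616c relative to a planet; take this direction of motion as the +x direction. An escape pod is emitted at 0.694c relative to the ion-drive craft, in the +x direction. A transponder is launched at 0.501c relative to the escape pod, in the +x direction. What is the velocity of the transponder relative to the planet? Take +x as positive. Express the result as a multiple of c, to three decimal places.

Apply u = (u' + v)/(1 + u'v/c²) successively, working outward toward the planet.
Start: velocity of the ion-drive craft relative to the planet = 0.6160c.
Compose with the escape pod (u' = 0.694 in the ion-drive craft frame): u_1 = (0.694 + 0.616) / (1 + 0.694·0.616) = 1.3100/1.4275 = 0.9177.
Compose with the transponder (u' = 0.501 in the escape pod frame): u_2 = (0.501 + 0.918) / (1 + 0.501·0.918) = 1.4187/1.4598 = 0.9719.

0.972c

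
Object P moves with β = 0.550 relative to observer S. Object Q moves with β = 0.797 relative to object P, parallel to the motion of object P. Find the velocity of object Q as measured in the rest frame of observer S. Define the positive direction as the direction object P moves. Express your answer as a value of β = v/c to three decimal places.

With v = 0.550 and u' = 0.797 (in units of c),
u = (u' + v)/(1 + u'v/c²):
u = (0.797 + 0.550) / (1 + 0.797·0.550) = 1.3470/1.4384 = 0.9365

β = 0.936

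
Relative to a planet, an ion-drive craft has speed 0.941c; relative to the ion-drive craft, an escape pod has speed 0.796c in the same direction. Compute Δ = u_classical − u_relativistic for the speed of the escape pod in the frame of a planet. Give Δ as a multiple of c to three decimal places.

Galilean: u_cl = 0.796 + 0.941 = 1.7370.
Relativistic: u_rel = (0.796 + 0.941) / (1 + 0.796·0.941) = 1.7370/1.7490 = 0.9931.
Δ = 1.7370 − 0.9931 = 0.7439.
(The classical prediction exceeds c; the relativistic result does not.)

Δ = 0.744c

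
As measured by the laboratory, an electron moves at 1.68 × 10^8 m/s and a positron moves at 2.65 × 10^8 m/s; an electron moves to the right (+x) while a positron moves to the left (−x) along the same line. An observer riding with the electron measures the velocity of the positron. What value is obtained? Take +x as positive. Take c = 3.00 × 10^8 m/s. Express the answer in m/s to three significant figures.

β_A = 0.560, β_B = -0.883 (dividing each by c = 3.00 × 10^8 m/s).
Transform to A's frame with the inverse velocity-addition law: u' = (u − v)/(1 − uv/c²), taking u = β_B and v = β_A.
u' = (-0.883 − 0.560) / (1 − (0.560)(-0.883)) = -1.4433/1.4947 = -0.9657.
u' = -0.9657 × 3.00 × 10^8 m/s.

-2.90 × 10^8 m/s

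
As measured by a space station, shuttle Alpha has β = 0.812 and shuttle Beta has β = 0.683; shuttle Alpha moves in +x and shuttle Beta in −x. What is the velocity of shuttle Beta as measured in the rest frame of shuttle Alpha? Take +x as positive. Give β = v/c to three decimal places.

β = -0.962

β_A = 0.812, β_B = -0.683.
Transform to A's frame with the inverse velocity-addition law: u' = (u − v)/(1 − uv/c²), taking u = β_B and v = β_A.
u' = (-0.683 − 0.812) / (1 − (0.812)(-0.683)) = -1.4950/1.5546 = -0.9617.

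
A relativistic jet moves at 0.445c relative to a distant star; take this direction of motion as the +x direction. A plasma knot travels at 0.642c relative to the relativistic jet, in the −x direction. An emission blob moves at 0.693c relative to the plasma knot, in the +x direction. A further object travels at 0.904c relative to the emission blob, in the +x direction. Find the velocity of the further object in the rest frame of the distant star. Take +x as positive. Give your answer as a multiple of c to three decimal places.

Apply u = (u' + v)/(1 + u'v/c²) successively, working outward toward the distant star.
Start: velocity of the relativistic jet relative to the distant star = 0.4450c.
Compose with the plasma knot (u' = -0.642 in the relativistic jet frame): u_1 = (-0.642 + 0.445) / (1 + (-0.642)·0.445) = -0.1970/0.7143 = -0.2758.
Compose with the emission blob (u' = 0.693 in the plasma knot frame): u_2 = (0.693 + (-0.276)) / (1 + 0.693·(-0.276)) = 0.4172/0.8089 = 0.5158.
Compose with the further object (u' = 0.904 in the emission blob frame): u_3 = (0.904 + 0.516) / (1 + 0.904·0.516) = 1.4198/1.4663 = 0.9683.

+0.968c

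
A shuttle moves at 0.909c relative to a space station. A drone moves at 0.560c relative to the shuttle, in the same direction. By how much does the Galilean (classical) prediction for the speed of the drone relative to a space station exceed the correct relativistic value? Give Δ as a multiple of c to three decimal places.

Δ = 0.496c

Galilean: u_cl = 0.560 + 0.909 = 1.4690.
Relativistic: u_rel = (0.560 + 0.909) / (1 + 0.560·0.909) = 1.4690/1.5090 = 0.9735.
Δ = 1.4690 − 0.9735 = 0.4955.
(The classical prediction exceeds c; the relativistic result does not.)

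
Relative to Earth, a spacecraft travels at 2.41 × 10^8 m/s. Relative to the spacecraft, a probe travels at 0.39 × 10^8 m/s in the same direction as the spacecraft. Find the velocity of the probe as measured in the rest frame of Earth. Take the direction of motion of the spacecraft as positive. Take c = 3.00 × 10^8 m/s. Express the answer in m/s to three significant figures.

In units of c (dividing by 3.00 × 10^8 m/s): v = 0.803, u' = 0.130.
u = (u' + v)/(1 + u'v/c²):
u = (0.130 + 0.803) / (1 + 0.130·0.803) = 0.9333/1.1044 = 0.8451
(Galilean addition would give +0.933c.)
Converting back: u = 0.8451 × 3.00 × 10^8 m/s.

2.54 × 10^8 m/s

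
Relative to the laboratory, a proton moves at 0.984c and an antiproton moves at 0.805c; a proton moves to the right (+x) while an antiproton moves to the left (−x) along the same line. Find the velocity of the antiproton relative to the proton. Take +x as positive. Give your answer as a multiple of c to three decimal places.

β_A = 0.984, β_B = -0.805.
Transform to A's frame with the inverse velocity-addition law: u' = (u − v)/(1 − uv/c²), taking u = β_B and v = β_A.
u' = (-0.805 − 0.984) / (1 − (0.984)(-0.805)) = -1.7890/1.7921 = -0.9983.

-0.998c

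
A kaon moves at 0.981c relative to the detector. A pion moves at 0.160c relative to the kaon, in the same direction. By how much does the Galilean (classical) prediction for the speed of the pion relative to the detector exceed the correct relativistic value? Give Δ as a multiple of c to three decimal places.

Galilean: u_cl = 0.160 + 0.981 = 1.1410.
Relativistic: u_rel = (0.160 + 0.981) / (1 + 0.160·0.981) = 1.1410/1.1570 = 0.9862.
Δ = 1.1410 − 0.9862 = 0.1548.
(The classical prediction exceeds c; the relativistic result does not.)

Δ = 0.155c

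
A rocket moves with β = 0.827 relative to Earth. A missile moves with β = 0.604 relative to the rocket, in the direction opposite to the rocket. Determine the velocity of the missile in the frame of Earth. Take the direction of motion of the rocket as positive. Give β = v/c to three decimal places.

β = +0.446

With v = 0.827 and u' = -0.604 (in units of c),
u = (u' + v)/(1 + u'v/c²):
u = (-0.604 + 0.827) / (1 + (-0.604)·0.827) = 0.2230/0.5005 = 0.4456
(Galilean addition would give +0.223c.)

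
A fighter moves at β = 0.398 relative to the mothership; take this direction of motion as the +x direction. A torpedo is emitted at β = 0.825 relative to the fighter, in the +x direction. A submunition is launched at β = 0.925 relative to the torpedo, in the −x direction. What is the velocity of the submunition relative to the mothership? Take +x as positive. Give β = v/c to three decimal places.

Apply u = (u' + v)/(1 + u'v/c²) successively, working outward toward the mothership.
Start: velocity of the fighter relative to the mothership = 0.3980c.
Compose with the torpedo (u' = 0.825 in the fighter frame): u_1 = (0.825 + 0.398) / (1 + 0.825·0.398) = 1.2230/1.3283 = 0.9207.
Compose with the submunition (u' = -0.925 in the torpedo frame): u_2 = (-0.925 + 0.921) / (1 + (-0.925)·0.921) = -0.0043/0.1484 = -0.0290.

β = -0.029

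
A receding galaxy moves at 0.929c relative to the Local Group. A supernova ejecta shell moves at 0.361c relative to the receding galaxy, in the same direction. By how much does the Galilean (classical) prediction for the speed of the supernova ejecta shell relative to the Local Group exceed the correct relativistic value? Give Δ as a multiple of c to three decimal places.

Galilean: u_cl = 0.361 + 0.929 = 1.2900.
Relativistic: u_rel = (0.361 + 0.929) / (1 + 0.361·0.929) = 1.2900/1.3354 = 0.9660.
Δ = 1.2900 − 0.9660 = 0.3240.
(The classical prediction exceeds c; the relativistic result does not.)

Δ = 0.324c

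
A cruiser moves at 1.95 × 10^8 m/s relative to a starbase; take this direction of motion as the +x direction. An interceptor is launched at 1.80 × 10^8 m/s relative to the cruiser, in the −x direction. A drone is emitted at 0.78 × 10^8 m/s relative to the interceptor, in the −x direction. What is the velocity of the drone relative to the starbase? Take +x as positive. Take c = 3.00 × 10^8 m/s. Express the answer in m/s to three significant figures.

-5.46 × 10^7 m/s

Apply u = (u' + v)/(1 + u'v/c²) successively, working outward toward the starbase.
(Dividing each given speed by c = 3.00 × 10^8 m/s to work in units of c.)
Start: velocity of the cruiser relative to the starbase = 0.6500c.
Compose with the interceptor (u' = -0.600 in the cruiser frame): u_1 = (-0.600 + 0.650) / (1 + (-0.600)·0.650) = 0.0500/0.6100 = 0.0820.
Compose with the drone (u' = -0.260 in the interceptor frame): u_2 = (-0.260 + 0.082) / (1 + (-0.260)·0.082) = -0.1780/0.9787 = -0.1819.
So u = -0.1819 × 3.00 × 10^8 m/s.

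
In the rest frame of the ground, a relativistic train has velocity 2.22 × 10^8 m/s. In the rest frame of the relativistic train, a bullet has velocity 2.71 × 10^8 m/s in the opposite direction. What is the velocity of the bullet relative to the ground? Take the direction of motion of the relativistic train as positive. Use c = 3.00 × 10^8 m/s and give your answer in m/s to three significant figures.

-1.48 × 10^8 m/s

In units of c (dividing by 3.00 × 10^8 m/s): v = 0.740, u' = -0.903.
u = (u' + v)/(1 + u'v/c²):
u = (-0.903 + 0.740) / (1 + (-0.903)·0.740) = -0.1633/0.3315 = -0.4927
(Galilean addition would give -0.163c.)
Converting back: u = -0.4927 × 3.00 × 10^8 m/s.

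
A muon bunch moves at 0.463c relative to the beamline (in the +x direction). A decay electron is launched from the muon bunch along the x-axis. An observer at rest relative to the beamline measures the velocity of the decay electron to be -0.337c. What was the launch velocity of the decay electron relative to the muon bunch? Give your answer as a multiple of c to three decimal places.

Invert the composition law: u' = (u − v)/(1 − uv/c²).
u' = (-0.337 − 0.463) / (1 − (-0.337)(0.463)) = -0.8000/1.1560 = -0.6920.

-0.692c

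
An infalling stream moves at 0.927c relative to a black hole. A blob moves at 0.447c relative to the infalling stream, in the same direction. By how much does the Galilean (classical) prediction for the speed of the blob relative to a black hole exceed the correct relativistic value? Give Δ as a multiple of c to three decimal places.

Galilean: u_cl = 0.447 + 0.927 = 1.3740.
Relativistic: u_rel = (0.447 + 0.927) / (1 + 0.447·0.927) = 1.3740/1.4144 = 0.9715.
Δ = 1.3740 − 0.9715 = 0.4025.
(The classical prediction exceeds c; the relativistic result does not.)

Δ = 0.403c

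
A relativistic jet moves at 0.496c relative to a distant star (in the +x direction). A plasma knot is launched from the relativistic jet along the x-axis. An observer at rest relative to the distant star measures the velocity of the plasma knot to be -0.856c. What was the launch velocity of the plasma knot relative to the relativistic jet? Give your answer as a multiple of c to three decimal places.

Invert the composition law: u' = (u − v)/(1 − uv/c²).
u' = (-0.856 − 0.496) / (1 − (-0.856)(0.496)) = -1.3520/1.4246 = -0.9491.

-0.949c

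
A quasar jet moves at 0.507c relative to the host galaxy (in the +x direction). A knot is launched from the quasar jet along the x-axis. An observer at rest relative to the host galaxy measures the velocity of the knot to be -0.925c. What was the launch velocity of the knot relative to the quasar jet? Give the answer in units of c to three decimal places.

Invert the composition law: u' = (u − v)/(1 − uv/c²).
u' = (-0.925 − 0.507) / (1 − (-0.925)(0.507)) = -1.4320/1.4690 = -0.9748.

-0.975c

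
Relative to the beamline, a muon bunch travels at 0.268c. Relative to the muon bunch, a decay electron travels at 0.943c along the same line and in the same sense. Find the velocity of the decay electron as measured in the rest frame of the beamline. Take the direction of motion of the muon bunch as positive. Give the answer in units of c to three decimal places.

0.967c

With v = 0.268 and u' = 0.943 (in units of c),
u = (u' + v)/(1 + u'v/c²):
u = (0.943 + 0.268) / (1 + 0.943·0.268) = 1.2110/1.2527 = 0.9667
(Galilean addition would give +1.211c, exceeding c.)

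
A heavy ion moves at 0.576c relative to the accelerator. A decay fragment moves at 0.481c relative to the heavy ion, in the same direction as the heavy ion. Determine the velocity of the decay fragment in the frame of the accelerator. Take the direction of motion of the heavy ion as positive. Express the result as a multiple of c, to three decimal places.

0.828c

With v = 0.576 and u' = 0.481 (in units of c),
u = (u' + v)/(1 + u'v/c²):
u = (0.481 + 0.576) / (1 + 0.481·0.576) = 1.0570/1.2771 = 0.8277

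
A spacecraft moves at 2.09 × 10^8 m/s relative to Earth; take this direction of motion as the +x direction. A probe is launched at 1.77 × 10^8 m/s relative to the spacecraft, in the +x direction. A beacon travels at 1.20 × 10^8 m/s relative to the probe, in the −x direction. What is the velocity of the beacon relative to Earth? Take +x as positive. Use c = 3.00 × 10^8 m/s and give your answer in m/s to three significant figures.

Apply u = (u' + v)/(1 + u'v/c²) successively, working outward toward Earth.
(Dividing each given speed by c = 3.00 × 10^8 m/s to work in units of c.)
Start: velocity of the spacecraft relative to Earth = 0.6967c.
Compose with the probe (u' = 0.590 in the spacecraft frame): u_1 = (0.590 + 0.697) / (1 + 0.590·0.697) = 1.2867/1.4110 = 0.9119.
Compose with the beacon (u' = -0.400 in the probe frame): u_2 = (-0.400 + 0.912) / (1 + (-0.400)·0.912) = 0.5119/0.6353 = 0.8058.
So u = 0.8058 × 3.00 × 10^8 m/s.

+2.42 × 10^8 m/s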